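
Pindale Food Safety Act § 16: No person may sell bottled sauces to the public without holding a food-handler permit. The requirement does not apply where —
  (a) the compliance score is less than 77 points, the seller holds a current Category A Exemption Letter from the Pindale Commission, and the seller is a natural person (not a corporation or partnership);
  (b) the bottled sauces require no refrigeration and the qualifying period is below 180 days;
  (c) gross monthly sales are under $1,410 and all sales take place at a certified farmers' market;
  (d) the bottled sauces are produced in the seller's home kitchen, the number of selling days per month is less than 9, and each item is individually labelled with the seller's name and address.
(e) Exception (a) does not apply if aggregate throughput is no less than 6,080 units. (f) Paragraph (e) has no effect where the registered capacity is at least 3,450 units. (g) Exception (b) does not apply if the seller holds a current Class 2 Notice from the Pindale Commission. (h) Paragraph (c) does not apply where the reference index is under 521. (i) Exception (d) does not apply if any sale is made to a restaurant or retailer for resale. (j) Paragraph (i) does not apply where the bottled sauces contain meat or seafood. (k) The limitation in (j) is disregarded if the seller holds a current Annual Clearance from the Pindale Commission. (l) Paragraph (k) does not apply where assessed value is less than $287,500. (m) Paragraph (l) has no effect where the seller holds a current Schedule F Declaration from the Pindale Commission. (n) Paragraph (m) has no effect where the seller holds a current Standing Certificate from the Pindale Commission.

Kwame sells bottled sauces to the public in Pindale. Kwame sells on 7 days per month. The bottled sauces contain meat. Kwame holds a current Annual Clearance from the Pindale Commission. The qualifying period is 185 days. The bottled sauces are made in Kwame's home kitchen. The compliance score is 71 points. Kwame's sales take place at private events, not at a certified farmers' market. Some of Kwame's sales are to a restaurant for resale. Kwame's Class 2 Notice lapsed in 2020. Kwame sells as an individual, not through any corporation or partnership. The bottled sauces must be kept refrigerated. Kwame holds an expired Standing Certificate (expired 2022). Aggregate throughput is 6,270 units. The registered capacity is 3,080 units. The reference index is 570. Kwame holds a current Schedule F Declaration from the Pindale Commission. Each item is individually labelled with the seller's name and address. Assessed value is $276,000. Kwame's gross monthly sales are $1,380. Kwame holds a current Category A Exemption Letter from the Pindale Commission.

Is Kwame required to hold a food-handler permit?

All of (a)'s requirements are met (the compliance score is 71 points, less than the 77 points limit; a current Category A Exemption Letter is held; the seller is a natural person). But: (e) applies — aggregate throughput is 6,270 units, meeting the 6,080 units threshold. (f), which would lift (e), is not triggered — the registered capacity is 3,080 units, short of 3,450 units. Exception (a) does not apply.
Exception (b) requires that the bottled sauces require no refrigeration; but the bottled sauces require refrigeration, so (b) is unavailable.
Exception (c) fails — sales are at private events, not a certified farmers' market.
Exception (d): the bottled sauces are home-kitchen produced; the number of selling days per month is 7, less than the 9 limit; items are individually labelled — every condition holds. But applying paragraphs (i)–(n): (i) operates against (d): some sales are to a restaurant for resale. (j) would limit (i) — the bottled sauces contain meat — but (k) sets (j) aside: (k) operates against (j): a current Annual Clearance is held. (l) would limit (k) — assessed value is $276,000, less than the $287,500 limit — but (m) sets (l) aside: (m) operates against (l): a current Schedule F Declaration is held. (n) does not operate here (there is no Standing Certificate in force), so (m) stands. So (d) is unavailable.
No exception is made out. Kwame falls within the general rule.

Yes — Kwame must hold a food-handler permit.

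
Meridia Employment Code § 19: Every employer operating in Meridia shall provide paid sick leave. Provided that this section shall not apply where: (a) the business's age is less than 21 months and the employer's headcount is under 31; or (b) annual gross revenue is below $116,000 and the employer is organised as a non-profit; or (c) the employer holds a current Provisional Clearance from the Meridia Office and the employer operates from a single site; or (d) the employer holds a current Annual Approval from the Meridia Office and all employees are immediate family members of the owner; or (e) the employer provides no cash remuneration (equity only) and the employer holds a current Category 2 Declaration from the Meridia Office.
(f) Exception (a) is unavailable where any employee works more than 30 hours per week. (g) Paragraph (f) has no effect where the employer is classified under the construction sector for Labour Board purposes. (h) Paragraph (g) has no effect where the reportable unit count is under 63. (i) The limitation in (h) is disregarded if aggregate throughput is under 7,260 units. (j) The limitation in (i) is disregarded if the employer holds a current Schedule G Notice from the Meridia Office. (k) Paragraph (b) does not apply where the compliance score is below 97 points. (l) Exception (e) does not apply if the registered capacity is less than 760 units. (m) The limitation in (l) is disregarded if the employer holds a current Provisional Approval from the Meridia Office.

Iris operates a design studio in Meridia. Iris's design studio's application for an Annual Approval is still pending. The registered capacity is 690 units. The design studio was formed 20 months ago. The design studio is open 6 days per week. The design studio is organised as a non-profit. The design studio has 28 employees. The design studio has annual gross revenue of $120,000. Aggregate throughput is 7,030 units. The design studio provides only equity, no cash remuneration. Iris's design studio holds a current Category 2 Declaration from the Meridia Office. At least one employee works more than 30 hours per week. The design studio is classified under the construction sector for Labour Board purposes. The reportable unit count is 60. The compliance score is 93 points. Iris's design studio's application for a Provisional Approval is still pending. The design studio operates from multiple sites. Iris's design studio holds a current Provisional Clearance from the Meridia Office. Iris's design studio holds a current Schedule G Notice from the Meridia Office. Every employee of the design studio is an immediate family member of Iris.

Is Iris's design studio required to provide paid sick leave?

Yes — Iris's design studio must provide paid sick leave.

Exception (a)'s conditions are all satisfied: the business's age is 20 months, less than the 21 months limit; the employer's headcount is 28, under the 31 limit. Turning to paragraphs (f)–(j): (f) is triggered — at least one employee exceeds 30 hours/week. (g) would limit (f) — the design studio is classified under the construction sector — but (h) sets (g) aside: (h) operates against (g): the reportable unit count is 60, under the 63 limit. (i) is engaged (aggregate throughput is 7,030 units, under the 7,260 units limit), but is set aside by (j): (j) applies — a current Schedule G Notice is held. Exception (a) does not apply.
Exception (b) fails — annual gross revenue is $120,000, not below $116,000.
Exception (c) fails — the employer operates from multiple sites.
Exception (d) fails — no current Annual Approval is held.
Exception (e)'s conditions are all satisfied: remuneration is equity-only; a current Category 2 Declaration is held. But applying paragraphs (l)–(m): (l) operates against (e): the registered capacity is 690 units, less than the 760 units limit. (m) is inapplicable (no current Provisional Approval is held), so (l) stands. Exception (e) does not apply.
Every exception is unavailable, so the rule governs.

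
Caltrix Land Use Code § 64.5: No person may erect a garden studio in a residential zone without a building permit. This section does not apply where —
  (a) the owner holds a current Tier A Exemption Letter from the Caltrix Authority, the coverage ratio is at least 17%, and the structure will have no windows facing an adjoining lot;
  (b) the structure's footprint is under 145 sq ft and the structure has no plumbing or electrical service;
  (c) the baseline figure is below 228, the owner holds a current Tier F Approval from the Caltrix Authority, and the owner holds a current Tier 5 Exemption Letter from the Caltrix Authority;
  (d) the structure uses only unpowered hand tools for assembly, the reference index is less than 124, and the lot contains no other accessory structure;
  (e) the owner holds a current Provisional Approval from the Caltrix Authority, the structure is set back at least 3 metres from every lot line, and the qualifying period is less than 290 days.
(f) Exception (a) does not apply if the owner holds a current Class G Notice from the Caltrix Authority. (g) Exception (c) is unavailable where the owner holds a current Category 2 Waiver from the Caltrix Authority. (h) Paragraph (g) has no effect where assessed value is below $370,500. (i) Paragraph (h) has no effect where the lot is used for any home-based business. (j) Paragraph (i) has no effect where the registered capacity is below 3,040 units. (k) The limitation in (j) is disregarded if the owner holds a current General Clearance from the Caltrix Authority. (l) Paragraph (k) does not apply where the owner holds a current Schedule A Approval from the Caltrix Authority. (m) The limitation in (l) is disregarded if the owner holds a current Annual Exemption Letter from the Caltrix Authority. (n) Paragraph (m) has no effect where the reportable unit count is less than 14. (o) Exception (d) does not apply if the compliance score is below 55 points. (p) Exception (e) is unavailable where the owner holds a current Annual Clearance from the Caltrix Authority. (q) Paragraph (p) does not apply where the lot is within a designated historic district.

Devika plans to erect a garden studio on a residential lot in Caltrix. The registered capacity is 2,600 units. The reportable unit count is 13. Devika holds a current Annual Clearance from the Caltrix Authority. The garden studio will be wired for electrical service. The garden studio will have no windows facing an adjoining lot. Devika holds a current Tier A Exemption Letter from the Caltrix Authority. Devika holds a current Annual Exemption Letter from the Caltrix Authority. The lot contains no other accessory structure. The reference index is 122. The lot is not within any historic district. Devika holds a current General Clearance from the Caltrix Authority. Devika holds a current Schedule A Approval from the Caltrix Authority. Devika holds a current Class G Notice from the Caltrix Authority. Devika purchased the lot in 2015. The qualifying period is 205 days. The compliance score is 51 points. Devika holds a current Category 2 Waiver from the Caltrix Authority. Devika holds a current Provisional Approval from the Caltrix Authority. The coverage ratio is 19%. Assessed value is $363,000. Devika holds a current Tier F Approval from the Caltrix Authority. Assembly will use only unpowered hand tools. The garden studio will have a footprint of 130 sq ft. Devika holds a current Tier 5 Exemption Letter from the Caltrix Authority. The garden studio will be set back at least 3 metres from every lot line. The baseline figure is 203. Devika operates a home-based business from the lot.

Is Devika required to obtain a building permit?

No — exception (c) applies; Devika does not need a building permit.

Exception (a) is satisfied on its face — a current Tier A Exemption Letter is held; the coverage ratio is 19%, meeting the 17% threshold; no windows face an adjoining lot. But: (f) operates against (a): a current Class G Notice is held. (a) is therefore removed.
Exception (b) fails — electrical service is planned.
Exception (c): the baseline figure is 203, below the 228 limit; a current Tier F Approval is held; a current Tier 5 Exemption Letter is held — every condition holds. As to paragraphs (g)–(n): (g) operates (a current Category 2 Waiver is held), but yields to (h): (h) is triggered — assessed value is $363,000, below the $370,500 limit. (i) is engaged (a home-based business operates on the lot), but is overridden by (j): (j) operates against (i): the registered capacity is 2,600 units, below the 3,040 units limit. (k) would limit (j) — a current General Clearance is held — but (l) sets (k) aside: (l) is triggered — a current Schedule A Approval is held. (m) would limit (l) — a current Annual Exemption Letter is held — but (n) sets (m) aside: (n) operates against (m): the reportable unit count is 13, less than the 14 limit. So (c) applies.
Exception (d) is satisfied on its face — assembly uses only hand tools; the reference index is 122, less than the 124 limit; the lot has no other accessory structure. But applying paragraph (o): (o) applies — the compliance score is 51 points, below the 55 points limit. (d) is therefore removed.
All of (e)'s requirements are met (a current Provisional Approval is held; the setback is at least 3 m on every side; the qualifying period is 205 days, less than the 290 days limit). Turning to paragraphs (p)–(q): (p) operates — a current Annual Clearance is held. (q), which would lift (p), is not triggered — the lot is not in a historic district. Exception (e) does not apply.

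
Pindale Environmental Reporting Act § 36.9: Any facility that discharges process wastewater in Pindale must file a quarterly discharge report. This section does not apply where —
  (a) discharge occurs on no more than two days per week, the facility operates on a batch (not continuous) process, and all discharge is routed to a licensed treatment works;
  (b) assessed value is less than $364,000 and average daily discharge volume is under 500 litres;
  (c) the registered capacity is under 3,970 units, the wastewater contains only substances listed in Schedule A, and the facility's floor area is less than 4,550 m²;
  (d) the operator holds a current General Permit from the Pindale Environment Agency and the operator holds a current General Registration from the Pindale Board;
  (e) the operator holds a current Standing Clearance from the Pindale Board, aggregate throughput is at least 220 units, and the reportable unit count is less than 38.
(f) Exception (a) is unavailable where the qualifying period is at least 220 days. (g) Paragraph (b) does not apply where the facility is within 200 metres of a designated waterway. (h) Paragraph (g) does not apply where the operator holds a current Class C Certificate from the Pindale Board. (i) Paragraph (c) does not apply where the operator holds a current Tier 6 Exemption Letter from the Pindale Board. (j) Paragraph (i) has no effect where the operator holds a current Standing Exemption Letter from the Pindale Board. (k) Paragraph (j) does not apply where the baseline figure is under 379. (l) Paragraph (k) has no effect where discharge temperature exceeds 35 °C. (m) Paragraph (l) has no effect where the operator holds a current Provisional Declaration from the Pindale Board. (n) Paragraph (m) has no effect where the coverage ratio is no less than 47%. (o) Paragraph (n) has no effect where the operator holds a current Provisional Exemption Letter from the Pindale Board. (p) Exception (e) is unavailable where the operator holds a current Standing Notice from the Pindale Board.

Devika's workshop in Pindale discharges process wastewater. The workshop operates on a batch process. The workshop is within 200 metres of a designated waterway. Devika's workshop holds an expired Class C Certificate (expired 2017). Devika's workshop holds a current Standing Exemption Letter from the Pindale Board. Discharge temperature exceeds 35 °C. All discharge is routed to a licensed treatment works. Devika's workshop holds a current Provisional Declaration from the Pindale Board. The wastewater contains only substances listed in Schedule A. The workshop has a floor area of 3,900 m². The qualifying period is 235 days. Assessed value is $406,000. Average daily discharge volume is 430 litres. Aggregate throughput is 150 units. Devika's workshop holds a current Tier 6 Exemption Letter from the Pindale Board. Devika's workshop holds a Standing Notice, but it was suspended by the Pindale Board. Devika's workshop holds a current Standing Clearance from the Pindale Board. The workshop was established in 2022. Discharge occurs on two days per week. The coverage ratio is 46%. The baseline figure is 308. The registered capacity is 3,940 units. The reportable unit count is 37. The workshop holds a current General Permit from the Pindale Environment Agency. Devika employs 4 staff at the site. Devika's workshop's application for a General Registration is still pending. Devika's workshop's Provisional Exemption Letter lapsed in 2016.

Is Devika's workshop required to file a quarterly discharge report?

Exception (a): discharge occurs on no more than two days per week; the facility operates on a batch process; discharge is routed to a licensed treatment works — every condition holds. Turning to paragraph (f): (f) operates against (a): the qualifying period is 235 days, meeting the 220 days threshold. Exception (a) does not apply.
Exception (b) requires that assessed value is less than $364,000; but assessed value is $406,000, not less than $364,000, so (b) is unavailable.
Exception (c) is satisfied on its face — the registered capacity is 3,940 units, under the 3,970 units limit; the wastewater is Schedule-A-only; the facility's floor area is 3,900 m², less than the 4,550 m² limit. But: (i) operates against (c): a current Tier 6 Exemption Letter is held. (j) is engaged (a current Standing Exemption Letter is held), but is itself disapplied by (k): (k) is engaged — the baseline figure is 308, under the 379 limit. (l) would limit (k) — discharge temperature exceeds 35 °C — but (m) sets (l) aside: (m) is triggered — a current Provisional Declaration is held. (n), which would lift (m), is not triggered — the coverage ratio is 46%, short of 47%. (c) is therefore removed.
Exception (d) fails — there is no General Registration in force.
Exception (e) requires that aggregate throughput is at least 220 units; but aggregate throughput is 150 units, short of 220 units, so (e) is unavailable.
No exception applies. The general rule governs.

Yes — Devika's workshop must file a quarterly discharge report.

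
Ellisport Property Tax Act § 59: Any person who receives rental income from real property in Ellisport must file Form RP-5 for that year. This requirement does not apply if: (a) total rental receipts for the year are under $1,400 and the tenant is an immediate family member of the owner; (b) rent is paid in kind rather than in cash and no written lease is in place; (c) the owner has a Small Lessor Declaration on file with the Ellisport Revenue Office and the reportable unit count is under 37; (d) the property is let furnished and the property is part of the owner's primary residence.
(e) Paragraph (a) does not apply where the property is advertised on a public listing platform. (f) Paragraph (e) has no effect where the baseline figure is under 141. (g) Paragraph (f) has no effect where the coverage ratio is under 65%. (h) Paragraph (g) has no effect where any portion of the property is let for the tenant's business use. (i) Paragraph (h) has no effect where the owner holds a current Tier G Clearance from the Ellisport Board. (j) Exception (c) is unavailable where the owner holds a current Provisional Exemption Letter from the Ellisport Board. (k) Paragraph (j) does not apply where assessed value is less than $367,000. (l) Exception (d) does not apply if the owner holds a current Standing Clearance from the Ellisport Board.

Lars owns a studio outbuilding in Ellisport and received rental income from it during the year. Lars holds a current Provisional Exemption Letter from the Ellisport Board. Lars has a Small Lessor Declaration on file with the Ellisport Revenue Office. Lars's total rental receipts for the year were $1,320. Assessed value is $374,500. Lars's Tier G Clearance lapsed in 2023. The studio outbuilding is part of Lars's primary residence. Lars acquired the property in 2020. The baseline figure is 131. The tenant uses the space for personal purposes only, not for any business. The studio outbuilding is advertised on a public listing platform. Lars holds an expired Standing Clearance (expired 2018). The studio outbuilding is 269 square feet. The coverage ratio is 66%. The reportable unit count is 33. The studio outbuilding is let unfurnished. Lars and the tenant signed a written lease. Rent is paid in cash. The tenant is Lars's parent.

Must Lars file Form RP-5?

No — exception (a) applies; Lars is not required to file Form RP-5.

Exception (a): total rental receipts for the year are $1,320, under the $1,400 limit; the tenant is an immediate family member — every condition holds. Applying paragraphs (e)–(i): (e) would limit (a) — the property is publicly advertised — but (f) sets (e) aside: (f) operates — the baseline figure is 131, under the 141 limit. (g), which would lift (f), is inapplicable — the coverage ratio is 66%, not under 65%. Exception (a) stands.
Exception (b) requires that rent is paid in kind rather than in cash; but rent is paid in cash, so (b) is unavailable.
Exception (c) is satisfied on its face — a Small Lessor Declaration is on file; the reportable unit count is 33, under the 37 limit. Turning to paragraphs (j)–(k): (j) operates against (c): a current Provisional Exemption Letter is held. (k) does not operate here (assessed value is $374,500, not less than $367,000), so (j) stands. Exception (c) does not apply.
Exception (d) fails — the property is let unfurnished.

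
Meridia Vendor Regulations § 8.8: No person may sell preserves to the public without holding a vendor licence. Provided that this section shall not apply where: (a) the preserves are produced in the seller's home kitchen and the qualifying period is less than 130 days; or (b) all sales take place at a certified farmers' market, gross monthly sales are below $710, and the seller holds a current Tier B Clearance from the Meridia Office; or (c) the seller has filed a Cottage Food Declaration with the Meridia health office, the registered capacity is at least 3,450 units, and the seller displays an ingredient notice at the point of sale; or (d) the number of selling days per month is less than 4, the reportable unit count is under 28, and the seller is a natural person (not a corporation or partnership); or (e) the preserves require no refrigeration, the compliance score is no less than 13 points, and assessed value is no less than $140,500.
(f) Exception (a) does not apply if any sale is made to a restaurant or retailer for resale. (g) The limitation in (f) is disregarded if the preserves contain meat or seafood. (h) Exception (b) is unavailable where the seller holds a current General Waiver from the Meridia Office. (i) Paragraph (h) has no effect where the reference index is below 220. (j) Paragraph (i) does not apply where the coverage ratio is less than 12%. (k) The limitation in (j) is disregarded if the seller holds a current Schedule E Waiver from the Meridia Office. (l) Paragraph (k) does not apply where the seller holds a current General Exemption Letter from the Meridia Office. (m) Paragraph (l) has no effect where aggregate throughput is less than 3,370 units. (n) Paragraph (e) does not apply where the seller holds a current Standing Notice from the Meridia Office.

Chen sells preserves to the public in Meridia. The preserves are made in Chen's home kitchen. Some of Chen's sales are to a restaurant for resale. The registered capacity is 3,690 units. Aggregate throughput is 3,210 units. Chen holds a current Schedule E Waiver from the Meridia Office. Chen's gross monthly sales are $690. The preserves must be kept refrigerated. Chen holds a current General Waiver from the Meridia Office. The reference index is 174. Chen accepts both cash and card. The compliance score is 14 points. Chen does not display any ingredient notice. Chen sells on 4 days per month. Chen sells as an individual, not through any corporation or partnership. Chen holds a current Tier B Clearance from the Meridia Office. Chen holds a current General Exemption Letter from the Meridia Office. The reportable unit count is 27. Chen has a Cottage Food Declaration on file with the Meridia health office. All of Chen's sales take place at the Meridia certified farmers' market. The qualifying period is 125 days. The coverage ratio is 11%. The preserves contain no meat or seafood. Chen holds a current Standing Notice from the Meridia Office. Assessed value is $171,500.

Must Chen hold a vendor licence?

All of (a)'s requirements are met (the preserves are home-kitchen produced; the qualifying period is 125 days, less than the 130 days limit). Turning to paragraphs (f)–(g): (f) operates — some sales are to a restaurant for resale. (g) is not engaged (the preserves contain no meat or seafood), so (f) stands. (a) is therefore removed.
Exception (b): all sales are at a certified farmers' market; gross monthly sales are $690, below the $710 limit; a current Tier B Clearance is held — every condition holds. Under paragraphs (h)–(m): (h) would limit (b) — a current General Waiver is held — but (i) sets (h) aside: (i) operates against (h): the reference index is 174, below the 220 limit. (j) would limit (i) — the coverage ratio is 11%, less than the 12% limit — but (k) sets (j) aside: (k) operates against (j): a current Schedule E Waiver is held. (l) would limit (k) — a current General Exemption Letter is held — but (m) sets (l) aside: (m) operates — aggregate throughput is 3,210 units, less than the 3,370 units limit. So (b) applies.
Exception (c) requires that the seller displays an ingredient notice at the point of sale; but no ingredient notice is displayed, so (c) is unavailable.
Exception (d) requires that the number of selling days per month is less than 4; but the number of selling days per month is 4, not less than 4, so (d) is unavailable.
Exception (e) does not apply: the preserves require refrigeration.

No — exception (b) applies; Chen is not required to hold a vendor licence.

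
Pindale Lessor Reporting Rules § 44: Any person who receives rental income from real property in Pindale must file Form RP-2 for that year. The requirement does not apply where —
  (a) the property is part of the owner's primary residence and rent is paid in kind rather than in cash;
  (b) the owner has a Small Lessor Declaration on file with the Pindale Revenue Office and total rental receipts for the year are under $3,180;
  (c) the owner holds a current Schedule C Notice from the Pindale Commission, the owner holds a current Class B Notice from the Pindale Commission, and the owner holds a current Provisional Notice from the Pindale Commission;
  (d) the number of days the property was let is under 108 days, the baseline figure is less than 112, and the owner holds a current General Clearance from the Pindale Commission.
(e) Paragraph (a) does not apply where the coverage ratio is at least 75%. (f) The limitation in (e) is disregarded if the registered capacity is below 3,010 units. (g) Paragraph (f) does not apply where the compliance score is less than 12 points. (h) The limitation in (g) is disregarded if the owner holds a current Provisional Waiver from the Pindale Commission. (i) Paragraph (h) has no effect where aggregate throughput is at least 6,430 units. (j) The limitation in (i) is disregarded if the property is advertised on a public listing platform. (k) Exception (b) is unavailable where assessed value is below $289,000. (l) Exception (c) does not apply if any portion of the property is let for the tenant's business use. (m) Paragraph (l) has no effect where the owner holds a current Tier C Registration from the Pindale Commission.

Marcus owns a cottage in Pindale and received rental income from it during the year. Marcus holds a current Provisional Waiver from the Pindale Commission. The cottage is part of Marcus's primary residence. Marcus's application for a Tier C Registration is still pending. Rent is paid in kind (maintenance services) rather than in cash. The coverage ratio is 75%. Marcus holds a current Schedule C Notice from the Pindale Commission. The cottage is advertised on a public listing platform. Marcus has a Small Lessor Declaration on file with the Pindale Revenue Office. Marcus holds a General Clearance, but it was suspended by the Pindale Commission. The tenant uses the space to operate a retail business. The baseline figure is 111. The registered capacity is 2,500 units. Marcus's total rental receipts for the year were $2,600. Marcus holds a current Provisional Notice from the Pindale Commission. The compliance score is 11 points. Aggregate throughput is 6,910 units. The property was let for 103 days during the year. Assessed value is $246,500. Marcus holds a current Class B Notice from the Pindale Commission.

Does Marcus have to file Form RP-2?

All of (a)'s requirements are met (the cottage is part of the primary residence; rent is paid in kind). As to paragraphs (e)–(j): (e) is engaged (the coverage ratio is 75%, meeting the 75% threshold), but is overridden by (f): (f) operates against (e): the registered capacity is 2,500 units, below the 3,010 units limit. (g) would limit (f) — the compliance score is 11 points, less than the 12 points limit — but (h) sets (g) aside: (h) operates against (g): a current Provisional Waiver is held. (i) is triggered (aggregate throughput is 6,910 units, meeting the 6,430 units threshold), but is displaced by (j): (j) is triggered — the property is publicly advertised. Exception (a) stands.
Exception (b): a Small Lessor Declaration is on file; total rental receipts for the year are $2,600, under the $3,180 limit — every condition holds. However, paragraph (k) must be considered: (k) is engaged — assessed value is $246,500, below the $289,000 limit. So (b) is unavailable.
Exception (c) is satisfied on its face — a current Schedule C Notice is held; a current Class B Notice is held; a current Provisional Notice is held. However, paragraphs (l)–(m) must be considered: (l) operates against (c): the space is let for business use. (m) does not operate here (the Tier C Registration is not current), so (l) stands. Exception (c) does not apply.
Exception (d) fails — the General Clearance is not current.

No — exception (a) applies; Marcus is not required to file Form RP-2.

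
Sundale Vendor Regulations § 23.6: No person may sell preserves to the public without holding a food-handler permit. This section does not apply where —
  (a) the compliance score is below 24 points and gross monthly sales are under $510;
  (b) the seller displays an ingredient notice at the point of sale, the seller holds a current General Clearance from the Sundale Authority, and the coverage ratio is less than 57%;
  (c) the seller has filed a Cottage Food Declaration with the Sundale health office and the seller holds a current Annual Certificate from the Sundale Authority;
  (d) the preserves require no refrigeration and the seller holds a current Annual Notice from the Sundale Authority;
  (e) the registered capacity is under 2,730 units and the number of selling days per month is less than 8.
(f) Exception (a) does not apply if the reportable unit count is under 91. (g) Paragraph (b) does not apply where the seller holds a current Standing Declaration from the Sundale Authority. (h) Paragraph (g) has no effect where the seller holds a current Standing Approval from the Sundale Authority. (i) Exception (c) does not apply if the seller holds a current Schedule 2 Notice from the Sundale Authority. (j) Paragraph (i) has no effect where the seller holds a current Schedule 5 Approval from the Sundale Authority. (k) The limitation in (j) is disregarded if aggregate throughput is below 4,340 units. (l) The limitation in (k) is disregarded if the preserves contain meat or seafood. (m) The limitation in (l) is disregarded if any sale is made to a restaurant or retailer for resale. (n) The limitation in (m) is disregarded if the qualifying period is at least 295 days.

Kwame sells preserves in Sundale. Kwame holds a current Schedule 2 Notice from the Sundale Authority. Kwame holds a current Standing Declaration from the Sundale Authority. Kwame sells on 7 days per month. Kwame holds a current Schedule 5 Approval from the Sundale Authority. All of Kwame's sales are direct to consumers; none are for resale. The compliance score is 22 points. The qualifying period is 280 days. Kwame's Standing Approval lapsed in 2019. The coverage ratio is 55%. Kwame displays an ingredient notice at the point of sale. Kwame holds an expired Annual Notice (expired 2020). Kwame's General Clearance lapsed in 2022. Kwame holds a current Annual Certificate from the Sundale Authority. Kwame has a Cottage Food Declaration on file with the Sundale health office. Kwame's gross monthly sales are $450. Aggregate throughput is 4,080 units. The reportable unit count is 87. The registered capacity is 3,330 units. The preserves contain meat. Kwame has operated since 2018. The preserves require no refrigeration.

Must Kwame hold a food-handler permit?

Exception (a) is satisfied on its face — the compliance score is 22 points, below the 24 points limit; gross monthly sales are $450, under the $510 limit. Turning to paragraph (f): (f) is engaged — the reportable unit count is 87, under the 91 limit. So (a) is unavailable.
Exception (b) does not apply: no current General Clearance is held.
Exception (c): a Cottage Food Declaration is on file; a current Annual Certificate is held — every condition holds. Considering the limiting provisions: (i) applies (a current Schedule 2 Notice is held), but is displaced by (j): (j) operates against (i): a current Schedule 5 Approval is held. (k) applies (aggregate throughput is 4,080 units, below the 4,340 units limit), but is set aside by (l): (l) operates against (k): the preserves contain meat. (m) is inapplicable (no sales are for resale), so (l) stands. (c) remains available.
Exception (d) does not apply: there is no Annual Notice in force.
Exception (e) fails — the registered capacity is 3,330 units, not under 2,730 units.

No — exception (c) applies; Kwame is not required to hold a food-handler permit.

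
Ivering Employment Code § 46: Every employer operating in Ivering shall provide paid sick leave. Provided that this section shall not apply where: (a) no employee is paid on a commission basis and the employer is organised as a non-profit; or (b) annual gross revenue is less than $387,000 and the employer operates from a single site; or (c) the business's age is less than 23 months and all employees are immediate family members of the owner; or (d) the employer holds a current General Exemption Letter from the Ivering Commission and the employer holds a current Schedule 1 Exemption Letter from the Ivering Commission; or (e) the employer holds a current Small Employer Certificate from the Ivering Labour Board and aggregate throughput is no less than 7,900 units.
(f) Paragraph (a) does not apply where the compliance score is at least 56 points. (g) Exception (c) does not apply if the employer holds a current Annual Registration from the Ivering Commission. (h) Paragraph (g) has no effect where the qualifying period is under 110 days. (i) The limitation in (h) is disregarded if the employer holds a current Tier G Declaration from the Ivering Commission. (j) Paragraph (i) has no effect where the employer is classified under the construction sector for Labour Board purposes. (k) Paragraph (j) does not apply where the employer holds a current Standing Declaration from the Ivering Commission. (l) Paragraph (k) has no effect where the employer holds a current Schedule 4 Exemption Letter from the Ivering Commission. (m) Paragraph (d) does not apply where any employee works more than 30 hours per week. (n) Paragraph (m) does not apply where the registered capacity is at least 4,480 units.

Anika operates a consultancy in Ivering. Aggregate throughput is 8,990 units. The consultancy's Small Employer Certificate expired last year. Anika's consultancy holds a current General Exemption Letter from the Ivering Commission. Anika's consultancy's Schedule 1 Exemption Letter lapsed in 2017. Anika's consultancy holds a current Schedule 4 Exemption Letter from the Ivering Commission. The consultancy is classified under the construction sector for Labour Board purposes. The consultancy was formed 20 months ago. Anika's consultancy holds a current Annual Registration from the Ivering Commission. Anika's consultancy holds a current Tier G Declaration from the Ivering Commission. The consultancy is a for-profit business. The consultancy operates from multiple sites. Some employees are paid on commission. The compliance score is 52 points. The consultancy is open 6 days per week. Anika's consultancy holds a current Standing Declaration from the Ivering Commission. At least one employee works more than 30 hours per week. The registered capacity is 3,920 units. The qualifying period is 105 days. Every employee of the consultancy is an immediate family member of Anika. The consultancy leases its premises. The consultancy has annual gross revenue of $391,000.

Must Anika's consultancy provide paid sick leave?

Exception (a) requires that no employee is paid on a commission basis; but some employees are paid on commission, so (a) is unavailable.
Exception (b) does not apply: annual gross revenue is $391,000, not less than $387,000.
Exception (c) is satisfied on its face — the business's age is 20 months, less than the 23 months limit; every employee is an immediate family member. Under paragraphs (g)–(l): (g) applies (a current Annual Registration is held), but is displaced by (h): (h) applies — the qualifying period is 105 days, under the 110 days limit. (i) applies (a current Tier G Declaration is held), but is itself disapplied by (j): (j) is engaged — the consultancy is classified under the construction sector. (k) would limit (j) — a current Standing Declaration is held — but (l) sets (k) aside: (l) is triggered — a current Schedule 4 Exemption Letter is held. (c) remains available.
Exception (d) requires that the employer holds a current Schedule 1 Exemption Letter from the Ivering Commission; but there is no Schedule 1 Exemption Letter in force, so (d) is unavailable.
Exception (e) fails — the Small Employer Certificate has expired.

No — exception (c) applies; Anika's consultancy is not required to provide paid sick leave.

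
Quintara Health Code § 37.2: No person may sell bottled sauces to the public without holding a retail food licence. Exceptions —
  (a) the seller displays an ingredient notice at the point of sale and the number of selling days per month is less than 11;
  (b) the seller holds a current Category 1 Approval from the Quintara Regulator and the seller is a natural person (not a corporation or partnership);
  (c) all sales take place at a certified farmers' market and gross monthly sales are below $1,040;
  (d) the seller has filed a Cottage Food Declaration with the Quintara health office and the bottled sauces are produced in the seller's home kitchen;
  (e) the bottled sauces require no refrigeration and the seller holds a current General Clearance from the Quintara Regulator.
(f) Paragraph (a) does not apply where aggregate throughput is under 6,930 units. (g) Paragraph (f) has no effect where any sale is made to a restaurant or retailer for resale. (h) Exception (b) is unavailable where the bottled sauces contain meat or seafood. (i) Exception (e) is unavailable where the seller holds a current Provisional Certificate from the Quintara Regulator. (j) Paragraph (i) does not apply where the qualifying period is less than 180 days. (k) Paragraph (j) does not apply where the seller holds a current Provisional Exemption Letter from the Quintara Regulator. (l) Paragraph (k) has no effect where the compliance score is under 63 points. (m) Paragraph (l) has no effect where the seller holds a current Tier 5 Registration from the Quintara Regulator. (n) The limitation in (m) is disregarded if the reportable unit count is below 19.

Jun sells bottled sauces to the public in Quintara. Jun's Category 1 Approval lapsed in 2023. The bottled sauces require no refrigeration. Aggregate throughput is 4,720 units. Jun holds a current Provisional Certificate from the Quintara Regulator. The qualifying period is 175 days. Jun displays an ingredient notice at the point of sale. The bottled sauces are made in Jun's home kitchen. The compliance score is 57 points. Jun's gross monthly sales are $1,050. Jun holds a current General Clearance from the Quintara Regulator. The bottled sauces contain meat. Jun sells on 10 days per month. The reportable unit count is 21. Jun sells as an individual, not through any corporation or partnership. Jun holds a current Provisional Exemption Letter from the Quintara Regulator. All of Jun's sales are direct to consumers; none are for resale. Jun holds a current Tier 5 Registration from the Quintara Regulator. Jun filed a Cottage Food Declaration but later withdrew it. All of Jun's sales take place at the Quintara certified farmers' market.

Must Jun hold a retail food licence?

Exception (a) is satisfied on its face — an ingredient notice is displayed; the number of selling days per month is 10, less than the 11 limit. However, paragraphs (f)–(g) must be considered: (f) is engaged — aggregate throughput is 4,720 units, under the 6,930 units limit. (g) does not operate here (no sales are for resale), so (f) stands. (a) is therefore removed.
Exception (b) does not apply: the Category 1 Approval is not current.
Exception (c) fails — gross monthly sales are $1,050, not below $1,040.
Exception (d) requires that the seller has filed a Cottage Food Declaration with the Quintara health office; but the Cottage Food Declaration was withdrawn, so (d) is unavailable.
Exception (e)'s conditions are all satisfied: the bottled sauces are shelf-stable; a current General Clearance is held. However, paragraphs (i)–(n) must be considered: (i) is engaged — a current Provisional Certificate is held. (j) is triggered (the qualifying period is 175 days, less than the 180 days limit), but is overridden by (k): (k) operates against (j): a current Provisional Exemption Letter is held. (l) would limit (k) — the compliance score is 57 points, under the 63 points limit — but (m) sets (l) aside: (m) operates — a current Tier 5 Registration is held. (n), which would lift (m), does not operate here — the reportable unit count is 21, not below 19. (e) is therefore removed.
No exception displaces § 37.2.

Yes — Jun must hold a retail food licence.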